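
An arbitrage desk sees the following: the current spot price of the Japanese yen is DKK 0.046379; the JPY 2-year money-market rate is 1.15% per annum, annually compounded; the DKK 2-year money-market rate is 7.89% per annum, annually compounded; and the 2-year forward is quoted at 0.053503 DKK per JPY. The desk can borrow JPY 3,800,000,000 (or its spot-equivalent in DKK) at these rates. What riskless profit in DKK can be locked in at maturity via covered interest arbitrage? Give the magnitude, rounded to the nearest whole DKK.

T = 2 years.
Route A — deposit JPY, sell forward: 3,800,000,000 × 1.02313225 × 0.053503 = DKK 208,014,450.13.
Route B — convert at spot, deposit DKK: 3,800,000,000 × 0.046379 × 1.16402521 = DKK 205,148,035.82.
The quoted forward overvalues JPY, so borrow DKK, buy JPY at spot, deposit the JPY at 1.15%, and sell the proceeds forward at 0.053503.
Arbitrage profit = |208,014,450.13 − 205,148,035.82| = DKK 2,866,414.

DKK 2,866,414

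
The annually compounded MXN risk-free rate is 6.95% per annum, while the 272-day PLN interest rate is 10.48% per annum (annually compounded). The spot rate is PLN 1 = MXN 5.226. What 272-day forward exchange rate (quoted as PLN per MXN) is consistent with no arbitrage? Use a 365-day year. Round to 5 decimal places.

0.19604

T = 272/365 years.
Growth of 1 MXN over T: (1 + 0.0695)^(272/365) = 1.051346.
PLN accumulates by (1 + 0.1048)^(272/365) = 1.077098.
CIP: F = S · (grow MXN)/(grow PLN) = 5.226 × 1.051346/1.077098 = 5.101053 MXN per PLN.
Quoted the other way: 1/5.101053 = 0.19604 PLN per MXN.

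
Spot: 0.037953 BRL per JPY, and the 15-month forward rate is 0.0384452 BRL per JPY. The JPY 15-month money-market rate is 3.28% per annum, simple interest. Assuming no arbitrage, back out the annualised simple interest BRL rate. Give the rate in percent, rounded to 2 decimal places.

4.36%

T = 15/12 years.
By CIP, F/S equals the BRL-to-JPY growth ratio: 0.0384452/0.037953 = 1.0129687.
The JPY side grows by 1 + 0.0328×15/12 = 1.041000.
That pins the BRL growth at 1.0545004.
(1.0545004 − 1)/T = 0.043600, i.e. 4.36%.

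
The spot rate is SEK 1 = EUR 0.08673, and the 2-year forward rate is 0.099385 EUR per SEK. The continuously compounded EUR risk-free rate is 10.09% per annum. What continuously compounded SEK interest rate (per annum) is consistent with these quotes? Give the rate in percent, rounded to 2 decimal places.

3.28%

T = 2 years.
CIP gives F = S · g_EUR/g_SEK, so g_EUR/g_SEK = 0.099385/0.08673 = 1.1459126.
The EUR side grows by e^(0.1009×2) = 1.2236033.
Hence g_SEK = 1.0677981.
r = ln(1.0677981)/2 = 0.032799 → 3.28%.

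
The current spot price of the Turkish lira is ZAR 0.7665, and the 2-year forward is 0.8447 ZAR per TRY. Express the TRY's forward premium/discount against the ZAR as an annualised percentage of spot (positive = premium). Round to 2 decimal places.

+5.10%

T = 2 years.
Period premium: (0.8447 − 0.7665)/0.7665 = 0.1020222.
Per annum: 0.1020222 / 2 = 0.051011 = 5.10%.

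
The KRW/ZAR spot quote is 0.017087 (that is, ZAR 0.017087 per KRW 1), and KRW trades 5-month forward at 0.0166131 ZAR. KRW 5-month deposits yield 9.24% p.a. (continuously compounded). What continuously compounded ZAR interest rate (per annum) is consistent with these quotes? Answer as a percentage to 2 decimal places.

T = 5/12 years.
F/S = 0.0166131/0.017087 = 0.9722655 = (growth of ZAR) / (growth of KRW).
The KRW side grows by e^(0.0924×5/12) = 1.0392507.
Hence g_ZAR = 1.0104276.
r = ln(1.0104276)/(5/12) = 0.024897 → 2.49%.

2.49%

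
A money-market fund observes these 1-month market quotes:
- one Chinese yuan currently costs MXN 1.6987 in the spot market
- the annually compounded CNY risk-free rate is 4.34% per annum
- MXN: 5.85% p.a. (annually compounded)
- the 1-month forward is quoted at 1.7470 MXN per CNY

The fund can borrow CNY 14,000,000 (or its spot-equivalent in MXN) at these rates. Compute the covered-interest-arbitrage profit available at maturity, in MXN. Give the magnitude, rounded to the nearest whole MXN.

T = 1/12 years.
Invest the CNY and cover forward: 14,000,000 × 1.0035466589 × 1.7470 = MXN 24,544,744.18.
Convert at spot and invest in MXN: 14,000,000 × 1.6987 × 1.0047489751 = MXN 23,894,739.18.
The quoted forward overvalues CNY, so borrow MXN, buy CNY at spot, deposit the CNY at 4.34%, and sell the proceeds forward at 1.7470.
Profit = 24,544,744.18 − 23,894,739.18 = MXN 650,005.

MXN 650,005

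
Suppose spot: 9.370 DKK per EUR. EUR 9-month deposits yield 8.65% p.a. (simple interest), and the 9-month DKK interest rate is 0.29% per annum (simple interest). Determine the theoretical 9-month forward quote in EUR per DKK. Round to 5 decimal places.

0.11340

T = 9/12 years.
DKK growth factor: 1 + 0.0029×9/12 = 1.002175.
EUR accumulates by 1 + 0.0865×9/12 = 1.064875.
Forward (DKK per EUR) = 9.37 × 1.002175 / 1.064875 = 8.818293.
Invert for EUR per DKK: 1 / 8.818293 = 0.11340.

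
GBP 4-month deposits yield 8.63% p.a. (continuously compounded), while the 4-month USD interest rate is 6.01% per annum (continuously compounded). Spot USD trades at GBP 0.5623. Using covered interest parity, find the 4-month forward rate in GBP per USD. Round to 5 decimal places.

T = 4/12 years.
GBP growth factor: e^(0.0863×4/12) = 1.0291844.
Growth of 1 USD over T: e^(0.0601×4/12) = 1.0202353.
So F = 0.5623 × 1.0291844 / 1.0202353 = 0.5672323 (GBP/USD).

0.56723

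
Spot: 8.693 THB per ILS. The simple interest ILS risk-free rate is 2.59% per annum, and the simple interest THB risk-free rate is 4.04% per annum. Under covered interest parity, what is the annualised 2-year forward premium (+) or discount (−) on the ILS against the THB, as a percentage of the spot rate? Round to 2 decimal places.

T = 2 years.
CIP forward (THB per ILS) = 8.693 × 1.080800/1.051800 = 8.932681.
Annualised premium = (F − S)/S × (1/T) = (8.932681 − 8.693)/8.693 ÷ 2 = 1.38%.

+1.38%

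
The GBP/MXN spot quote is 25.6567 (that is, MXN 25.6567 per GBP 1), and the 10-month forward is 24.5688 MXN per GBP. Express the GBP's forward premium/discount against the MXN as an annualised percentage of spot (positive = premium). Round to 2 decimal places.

T = 10/12 years.
(F − S)/S = (24.5688 − 25.6567)/25.6567 = -0.0424022.
×(1/T) gives -5.09% p.a.

-5.09%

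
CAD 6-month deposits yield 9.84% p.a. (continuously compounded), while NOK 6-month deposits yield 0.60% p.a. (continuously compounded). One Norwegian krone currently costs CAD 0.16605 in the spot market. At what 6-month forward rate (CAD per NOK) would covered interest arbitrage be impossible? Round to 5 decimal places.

0.17390

T = 6/12 years.
CAD accumulates by e^(0.0984×6/12) = 1.0504304.
NOK accumulates by e^(0.0060×6/12) = 1.0030045.
Forward (CAD per NOK) = 0.16605 × 1.0504304 / 1.0030045 = 0.1739015.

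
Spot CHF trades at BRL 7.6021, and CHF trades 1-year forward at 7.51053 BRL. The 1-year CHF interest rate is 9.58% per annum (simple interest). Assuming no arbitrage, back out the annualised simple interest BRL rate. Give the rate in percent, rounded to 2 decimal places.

T = 1 year.
CIP gives F = S · g_BRL/g_CHF, so g_BRL/g_CHF = 7.51053/7.6021 = 0.9879546.
CHF growth factor: 1 + 0.0958×1 = 1.095800.
Hence g_BRL = 1.0826007.
r = (1.0826007 − 1)/1 = 0.082601 → 8.26%.

8.26%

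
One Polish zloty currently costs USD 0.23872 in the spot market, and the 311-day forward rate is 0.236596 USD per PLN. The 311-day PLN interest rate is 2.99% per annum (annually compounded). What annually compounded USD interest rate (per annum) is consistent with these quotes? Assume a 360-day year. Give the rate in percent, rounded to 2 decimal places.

1.93%

T = 311/360 years.
By CIP, F/S equals the USD-to-PLN growth ratio: 0.236596/0.23872 = 0.9911025.
PLN growth factor: (1 + 0.0299)^(311/360) = 1.0257783.
So the USD growth factor = 1.0166514.
r = 1.0166514^(360/311) − 1 = 0.019300 → 1.93%.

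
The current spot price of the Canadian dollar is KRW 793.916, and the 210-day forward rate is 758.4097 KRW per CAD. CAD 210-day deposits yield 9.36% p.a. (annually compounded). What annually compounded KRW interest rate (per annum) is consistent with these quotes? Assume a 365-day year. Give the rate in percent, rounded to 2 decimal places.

T = 210/365 years.
By CIP, F/S equals the KRW-to-CAD growth ratio: 758.4097/793.916 = 0.9552770.
CAD growth factor: (1 + 0.0936)^(210/365) = 1.0528268.
Hence g_KRW = 1.0057412.
Annualise: 1.0057412^(365/210) − 1 = 0.010000 = 1.00%.

1.00%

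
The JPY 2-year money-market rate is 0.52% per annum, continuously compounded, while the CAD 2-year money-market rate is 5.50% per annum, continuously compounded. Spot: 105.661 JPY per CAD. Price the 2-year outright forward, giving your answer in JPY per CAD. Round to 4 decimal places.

95.6443

T = 2 years.
Growth of 1 JPY over T: e^(0.0052×2) = 1.01045427.
CAD growth factor: e^(0.0550×2) = 1.11627807.
CIP: F = S · (grow JPY)/(grow CAD) = 105.661 × 1.01045427/1.11627807 = 95.644277 JPY per CAD.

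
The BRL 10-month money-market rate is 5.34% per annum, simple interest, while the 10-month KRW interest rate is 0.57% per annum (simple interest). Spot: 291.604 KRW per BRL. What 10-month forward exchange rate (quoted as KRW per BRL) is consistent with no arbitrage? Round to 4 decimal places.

T = 10/12 years.
KRW growth factor: 1 + 0.0057×10/12 = 1.004750.
Growth of 1 BRL over T: 1 + 0.0534×10/12 = 1.044500.
CIP: F = S · (grow KRW)/(grow BRL) = 291.604 × 1.004750/1.044500 = 280.506576 KRW per BRL.

280.5066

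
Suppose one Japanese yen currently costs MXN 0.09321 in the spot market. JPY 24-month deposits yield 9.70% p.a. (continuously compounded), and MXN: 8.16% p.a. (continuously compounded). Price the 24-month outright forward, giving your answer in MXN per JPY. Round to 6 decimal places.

T = 2 years.
Growth of 1 MXN over T: e^(0.0816×2) = 1.1772721.
JPY accumulates by e^(0.0970×2) = 1.2140963.
So F = 0.09321 × 1.1772721 / 1.2140963 = 0.09038289 (MXN/JPY).

0.090383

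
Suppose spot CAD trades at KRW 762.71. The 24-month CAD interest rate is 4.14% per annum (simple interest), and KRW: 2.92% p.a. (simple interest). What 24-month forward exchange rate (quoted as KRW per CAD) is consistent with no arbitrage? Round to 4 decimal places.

745.5230

T = 2 years.
Growth of 1 KRW over T: 1 + 0.0292×2 = 1.058400.
CAD accumulates by 1 + 0.0414×2 = 1.082800.
CIP: F = S · (grow KRW)/(grow CAD) = 762.71 × 1.058400/1.082800 = 745.522963 KRW per CAD.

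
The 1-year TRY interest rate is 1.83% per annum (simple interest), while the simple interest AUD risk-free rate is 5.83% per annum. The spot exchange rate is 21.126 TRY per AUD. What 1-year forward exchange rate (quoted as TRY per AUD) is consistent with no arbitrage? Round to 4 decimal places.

T = 1 year.
TRY growth factor: 1 + 0.0183×1 = 1.018300.
AUD accumulates by 1 + 0.0583×1 = 1.058300.
CIP: F = S · (grow TRY)/(grow AUD) = 21.126 × 1.018300/1.058300 = 20.327512 TRY per AUD.

20.3275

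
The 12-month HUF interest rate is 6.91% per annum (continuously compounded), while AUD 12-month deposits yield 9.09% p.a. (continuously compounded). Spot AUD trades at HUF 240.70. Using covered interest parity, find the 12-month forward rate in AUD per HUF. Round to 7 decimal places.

0.0042461

T = 1 year.
Growth of 1 HUF over T: e^(0.0691×1) = 1.0715434.
AUD accumulates by e^(0.0909×1) = 1.0951595.
Forward (HUF per AUD) = 240.7 × 1.0715434 / 1.0951595 = 235.5095.
Invert for AUD per HUF: 1 / 235.5095 = 0.0042461.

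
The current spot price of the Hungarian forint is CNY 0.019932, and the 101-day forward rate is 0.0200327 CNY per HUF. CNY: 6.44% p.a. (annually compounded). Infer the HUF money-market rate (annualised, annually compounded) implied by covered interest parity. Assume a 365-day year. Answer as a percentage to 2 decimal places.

T = 101/365 years.
F/S = 0.0200327/0.019932 = 1.0050522 = (growth of CNY) / (growth of HUF).
CNY growth factor: (1 + 0.0644)^(101/365) = 1.017420.
So the HUF growth factor = 1.0123056.
r = 1.0123056^(365/101) − 1 = 0.045191 → 4.52%.

4.52%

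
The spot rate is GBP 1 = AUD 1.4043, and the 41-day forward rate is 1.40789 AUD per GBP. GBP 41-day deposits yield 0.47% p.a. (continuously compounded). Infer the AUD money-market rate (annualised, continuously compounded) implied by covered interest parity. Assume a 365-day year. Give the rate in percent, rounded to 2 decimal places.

2.74%

T = 41/365 years.
F/S = 1.40789/1.4043 = 1.0025564 = (growth of AUD) / (growth of GBP).
GBP growth factor: e^(0.0047×41/365) = 1.0005281.
So the AUD growth factor = 1.0030859.
r = ln(1.0030859)/(41/365) = 0.027430 → 2.74%.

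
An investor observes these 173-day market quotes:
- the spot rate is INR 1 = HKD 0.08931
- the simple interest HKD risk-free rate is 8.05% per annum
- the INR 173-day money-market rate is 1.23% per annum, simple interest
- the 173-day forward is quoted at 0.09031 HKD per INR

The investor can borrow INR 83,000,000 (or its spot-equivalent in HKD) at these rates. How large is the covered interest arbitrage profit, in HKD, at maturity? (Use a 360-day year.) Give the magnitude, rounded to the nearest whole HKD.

HKD 159,453

T = 173/360 years.
Keep in INR, deliver into the forward: 83,000,000·1.005910833·0.09031 = HKD 7,540,036.01.
Swap to HKD now, deposit: 83,000,000·0.08931·1.038684722 = HKD 7,699,489.40.
The quoted forward undervalues INR, so borrow INR, convert to HKD at spot, deposit the HKD at 8.05%, and buy INR forward at 0.09031 to cover the loan.
Arbitrage profit = |7,540,036.01 − 7,699,489.40| = HKD 159,453.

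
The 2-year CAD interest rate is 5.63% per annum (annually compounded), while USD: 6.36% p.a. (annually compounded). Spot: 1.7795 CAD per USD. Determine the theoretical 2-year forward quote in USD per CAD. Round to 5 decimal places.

0.56975

T = 2 years.
Growth of 1 CAD over T: (1 + 0.0563)^2 = 1.1157697.
USD growth factor: (1 + 0.0636)^2 = 1.131245.
CIP: F = S · (grow CAD)/(grow USD) = 1.7795 × 1.1157697/1.131245 = 1.755157 CAD per USD.
Invert for USD per CAD: 1 / 1.755157 = 0.56975.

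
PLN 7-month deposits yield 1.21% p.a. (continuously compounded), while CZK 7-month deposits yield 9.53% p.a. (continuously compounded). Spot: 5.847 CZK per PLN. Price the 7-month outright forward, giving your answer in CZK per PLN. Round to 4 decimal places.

6.1378

T = 7/12 years.
Growth of 1 CZK over T: e^(0.0953×7/12) = 1.0571659.
PLN accumulates by e^(0.0121×7/12) = 1.0070833.
Forward (CZK per PLN) = 5.847 × 1.0571659 / 1.0070833 = 6.137773.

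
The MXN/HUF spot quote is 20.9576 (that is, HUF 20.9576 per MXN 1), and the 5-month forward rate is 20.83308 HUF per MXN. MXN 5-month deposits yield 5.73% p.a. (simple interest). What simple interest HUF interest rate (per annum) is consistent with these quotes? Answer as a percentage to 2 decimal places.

T = 5/12 years.
F/S = 20.83308/20.9576 = 0.9940585 = (growth of HUF) / (growth of MXN).
MXN growth factor: 1 + 0.0573×5/12 = 1.023875.
Hence g_HUF = 1.0177916.
(1.0177916 − 1)/T = 0.042700, i.e. 4.27%.

4.27%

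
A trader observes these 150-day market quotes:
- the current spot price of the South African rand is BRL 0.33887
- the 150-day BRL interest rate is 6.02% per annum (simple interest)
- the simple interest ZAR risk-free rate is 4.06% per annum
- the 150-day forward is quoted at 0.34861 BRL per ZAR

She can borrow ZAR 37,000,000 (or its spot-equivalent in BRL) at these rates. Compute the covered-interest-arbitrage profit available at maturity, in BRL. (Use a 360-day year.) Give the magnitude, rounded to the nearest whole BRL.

T = 150/360 years.
Route A — deposit ZAR, sell forward: 37,000,000 × 1.0169166667 × 0.34861 = BRL 13,116,770.81.
Route B — convert at spot, deposit BRL: 37,000,000 × 0.33887 × 1.0250833333 = BRL 12,852,689.60.
The quoted forward overvalues ZAR, so borrow BRL, buy ZAR at spot, deposit the ZAR at 4.06%, and sell the proceeds forward at 0.34861.
Arbitrage profit = |13,116,770.81 − 12,852,689.60| = BRL 264,081.

BRL 264,081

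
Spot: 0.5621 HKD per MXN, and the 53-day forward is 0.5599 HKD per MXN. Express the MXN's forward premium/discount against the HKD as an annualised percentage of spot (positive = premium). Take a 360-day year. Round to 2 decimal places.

T = 53/360 years.
Period premium: (0.5599 − 0.5621)/0.5621 = -0.0039139.
Annualise by dividing by T: -0.0039139 / (53/360) = -0.026585 → -2.66%.

-2.66%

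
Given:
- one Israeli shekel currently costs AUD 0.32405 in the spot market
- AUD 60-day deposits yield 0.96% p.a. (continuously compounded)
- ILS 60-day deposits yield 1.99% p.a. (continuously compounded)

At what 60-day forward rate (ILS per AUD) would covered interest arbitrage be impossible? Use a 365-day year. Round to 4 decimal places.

3.0912

T = 60/365 years.
Growth of 1 AUD over T: e^(0.0096×60/365) = 1.0015793.
ILS accumulates by e^(0.0199×60/365) = 1.0032766.
Forward (AUD per ILS) = 0.32405 × 1.0015793 / 1.0032766 = 0.3235018.
Quoted the other way: 1/0.3235018 = 3.0912 ILS per AUD.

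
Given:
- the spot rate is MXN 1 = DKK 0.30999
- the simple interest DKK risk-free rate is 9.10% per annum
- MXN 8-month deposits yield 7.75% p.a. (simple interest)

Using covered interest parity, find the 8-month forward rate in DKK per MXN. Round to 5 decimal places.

T = 8/12 years.
Growth of 1 DKK over T: 1 + 0.0910×8/12 = 1.0606667.
MXN growth factor: 1 + 0.0775×8/12 = 1.0516667.
Forward (DKK per MXN) = 0.30999 × 1.0606667 / 1.0516667 = 0.3126428.

0.31264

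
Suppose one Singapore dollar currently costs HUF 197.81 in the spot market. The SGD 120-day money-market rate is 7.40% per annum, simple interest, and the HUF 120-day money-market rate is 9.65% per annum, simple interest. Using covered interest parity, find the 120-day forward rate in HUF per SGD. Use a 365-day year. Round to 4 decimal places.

T = 120/365 years.
HUF accumulates by 1 + 0.0965×120/365 = 1.031726027.
SGD accumulates by 1 + 0.0740×120/365 = 1.024328767.
So F = 197.81 × 1.031726027 / 1.024328767 = 199.238498 (HUF/SGD).

199.2385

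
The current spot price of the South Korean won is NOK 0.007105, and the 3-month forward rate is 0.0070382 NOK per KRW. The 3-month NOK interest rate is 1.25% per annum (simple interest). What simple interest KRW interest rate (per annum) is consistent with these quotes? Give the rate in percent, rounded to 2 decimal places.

T = 3/12 years.
CIP gives F = S · g_NOK/g_KRW, so g_NOK/g_KRW = 0.0070382/0.007105 = 0.9905982.
NOK growth factor: 1 + 0.0125×3/12 = 1.003125.
So the KRW growth factor = 1.0126457.
r = (1.0126457 − 1)/(3/12) = 0.050583 → 5.06%.

5.06%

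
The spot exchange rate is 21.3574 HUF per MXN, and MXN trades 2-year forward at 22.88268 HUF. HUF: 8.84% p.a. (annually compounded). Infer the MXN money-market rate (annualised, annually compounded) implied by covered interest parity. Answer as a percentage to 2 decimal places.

5.15%

T = 2 years.
CIP gives F = S · g_HUF/g_MXN, so g_HUF/g_MXN = 22.88268/21.3574 = 1.0714169.
HUF growth factor: (1 + 0.0884)^2 = 1.1846146.
So the MXN growth factor = 1.1056523.
r = 1.1056523^(1/2) − 1 = 0.051500 → 5.15%.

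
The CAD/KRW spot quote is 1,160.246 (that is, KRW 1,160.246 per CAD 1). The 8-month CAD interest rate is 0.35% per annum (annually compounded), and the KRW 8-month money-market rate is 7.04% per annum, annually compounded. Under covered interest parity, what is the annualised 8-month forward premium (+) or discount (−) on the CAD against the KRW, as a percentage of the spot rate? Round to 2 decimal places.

+6.59%

T = 8/12 years.
CIP forward (KRW per CAD) = 1160.246 × 1.0463992/1.002332 = 1211.255838.
(F − S)/S ÷ T = (1211.255838 − 1160.246)/1160.246/(8/12) = 0.065947 → 6.59%.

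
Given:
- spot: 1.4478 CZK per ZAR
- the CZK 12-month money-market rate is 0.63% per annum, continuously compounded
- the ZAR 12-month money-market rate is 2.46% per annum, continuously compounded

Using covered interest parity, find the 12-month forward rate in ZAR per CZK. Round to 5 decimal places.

T = 1 year.
CZK accumulates by e^(0.0063×1) = 1.0063199.
Growth of 1 ZAR over T: e^(0.0246×1) = 1.0249051.
CIP: F = S · (grow CZK)/(grow ZAR) = 1.4478 × 1.0063199/1.0249051 = 1.421546 CZK per ZAR.
Quoted the other way: 1/1.421546 = 0.70346 ZAR per CZK.

0.70346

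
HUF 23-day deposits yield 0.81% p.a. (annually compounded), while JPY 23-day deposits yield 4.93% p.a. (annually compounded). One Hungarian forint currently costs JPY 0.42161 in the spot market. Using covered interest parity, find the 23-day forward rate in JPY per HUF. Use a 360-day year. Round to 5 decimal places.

0.42269

T = 23/360 years.
JPY accumulates by (1 + 0.0493)^(23/360) = 1.0030793.
HUF accumulates by (1 + 0.0081)^(23/360) = 1.0005155.
Forward (JPY per HUF) = 0.42161 × 1.0030793 / 1.0005155 = 0.4226904.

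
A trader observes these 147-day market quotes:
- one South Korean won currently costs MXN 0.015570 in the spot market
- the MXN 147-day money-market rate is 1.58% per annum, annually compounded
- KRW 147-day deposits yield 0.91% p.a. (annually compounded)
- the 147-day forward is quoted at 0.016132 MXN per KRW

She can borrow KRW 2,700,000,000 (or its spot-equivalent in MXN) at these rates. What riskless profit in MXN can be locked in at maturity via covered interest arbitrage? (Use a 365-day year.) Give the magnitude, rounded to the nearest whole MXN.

MXN 1,410,345

T = 147/365 years.
Route A — deposit KRW, sell forward: 2,700,000,000 × 1.0036550199 × 0.016132 = MXN 43,715,599.51.
Route B — convert at spot, deposit MXN: 2,700,000,000 × 0.015570 × 1.0063335134 = MXN 42,305,254.57.
The quoted forward overvalues KRW, so borrow MXN, buy KRW at spot, deposit the KRW at 0.91%, and sell the proceeds forward at 0.016132.
The gap between the two covered legs is MXN 1,410,345.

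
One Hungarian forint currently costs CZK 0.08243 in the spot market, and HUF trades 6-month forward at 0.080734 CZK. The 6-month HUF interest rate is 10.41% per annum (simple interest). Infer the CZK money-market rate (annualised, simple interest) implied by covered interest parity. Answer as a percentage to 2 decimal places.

T = 6/12 years.
By CIP, F/S equals the CZK-to-HUF growth ratio: 0.080734/0.08243 = 0.9794250.
HUF growth factor: 1 + 0.1041×6/12 = 1.052050.
Hence g_CZK = 1.0304041.
(1.0304041 − 1)/T = 0.060808, i.e. 6.08%.

6.08%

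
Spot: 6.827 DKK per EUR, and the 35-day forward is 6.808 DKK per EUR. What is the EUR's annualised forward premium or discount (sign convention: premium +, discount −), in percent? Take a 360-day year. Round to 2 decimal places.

-2.86%

T = 35/360 years.
(F − S)/S = (6.808 − 6.827)/6.827 = -0.0027831.
×(1/T) gives -2.86% p.a.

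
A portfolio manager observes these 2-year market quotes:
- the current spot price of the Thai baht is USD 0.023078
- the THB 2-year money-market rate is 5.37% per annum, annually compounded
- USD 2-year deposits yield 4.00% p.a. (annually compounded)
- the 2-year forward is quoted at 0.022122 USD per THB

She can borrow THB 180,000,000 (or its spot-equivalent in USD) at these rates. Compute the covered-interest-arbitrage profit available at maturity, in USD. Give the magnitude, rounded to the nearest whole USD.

USD 71,904

T = 2 years.
Invest the THB and cover forward: 180,000,000 × 1.11028369 × 0.022122 = USD 4,421,105.24.
Convert at spot and invest in USD: 180,000,000 × 0.023078 × 1.081600 = USD 4,493,009.66.
The quoted forward undervalues THB, so borrow THB, convert to USD at spot, deposit the USD at 4.00%, and buy THB forward at 0.022122 to cover the loan.
Profit = 4,493,009.66 − 4,421,105.24 = USD 71,904.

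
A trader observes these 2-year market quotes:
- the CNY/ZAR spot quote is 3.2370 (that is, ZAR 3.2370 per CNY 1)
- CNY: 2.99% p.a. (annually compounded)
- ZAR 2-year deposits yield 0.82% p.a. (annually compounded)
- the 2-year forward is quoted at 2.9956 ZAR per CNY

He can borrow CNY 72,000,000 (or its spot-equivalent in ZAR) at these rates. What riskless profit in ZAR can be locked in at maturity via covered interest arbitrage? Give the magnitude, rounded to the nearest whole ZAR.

ZAR 8,128,043

T = 2 years.
Invest the CNY and cover forward: 72,000,000 × 1.06069401 × 2.9956 = ZAR 228,773,878.30.
Convert at spot and invest in ZAR: 72,000,000 × 3.2370 × 1.01646724 = ZAR 236,901,920.82.
The quoted forward undervalues CNY, so borrow CNY, convert to ZAR at spot, deposit the ZAR at 0.82%, and buy CNY forward at 2.9956 to cover the loan.
Profit = 236,901,920.82 − 228,773,878.30 = ZAR 8,128,043.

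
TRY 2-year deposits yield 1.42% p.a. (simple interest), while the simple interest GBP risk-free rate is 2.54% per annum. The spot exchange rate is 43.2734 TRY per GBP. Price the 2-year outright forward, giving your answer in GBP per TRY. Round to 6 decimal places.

0.023612

T = 2 years.
Growth of 1 TRY over T: 1 + 0.0142×2 = 1.028400.
GBP growth factor: 1 + 0.0254×2 = 1.050800.
Forward (TRY per GBP) = 43.2734 × 1.028400 / 1.050800 = 42.35094.
Invert for GBP per TRY: 1 / 42.35094 = 0.023612.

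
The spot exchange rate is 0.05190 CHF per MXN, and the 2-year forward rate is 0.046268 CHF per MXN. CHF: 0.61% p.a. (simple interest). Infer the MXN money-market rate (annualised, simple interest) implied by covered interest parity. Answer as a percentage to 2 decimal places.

6.77%

T = 2 years.
CIP gives F = S · g_CHF/g_MXN, so g_CHF/g_MXN = 0.046268/0.0519 = 0.8914836.
The CHF side grows by 1 + 0.0061×2 = 1.012200.
So the MXN growth factor = 1.1354107.
r = (1.1354107 − 1)/2 = 0.067705 → 6.77%.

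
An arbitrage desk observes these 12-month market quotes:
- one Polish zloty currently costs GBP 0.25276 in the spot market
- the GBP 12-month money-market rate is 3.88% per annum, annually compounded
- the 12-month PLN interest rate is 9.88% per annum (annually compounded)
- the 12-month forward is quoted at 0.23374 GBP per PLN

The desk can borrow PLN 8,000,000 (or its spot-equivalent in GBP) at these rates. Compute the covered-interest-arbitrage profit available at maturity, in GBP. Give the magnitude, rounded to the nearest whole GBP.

T = 1 year.
Keep in PLN, deliver into the forward: 8,000,000·1.098800·0.23374 = GBP 2,054,668.10.
Swap to GBP now, deposit: 8,000,000·0.25276·1.038800 = GBP 2,100,536.70.
The quoted forward undervalues PLN, so borrow PLN, convert to GBP at spot, deposit the GBP at 3.88%, and buy PLN forward at 0.23374 to cover the loan.
The gap between the two covered legs is GBP 45,869.

GBP 45,869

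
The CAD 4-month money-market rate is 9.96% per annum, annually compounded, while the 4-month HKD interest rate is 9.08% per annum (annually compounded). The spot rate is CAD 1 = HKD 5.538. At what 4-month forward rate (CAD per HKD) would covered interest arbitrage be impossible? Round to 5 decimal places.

0.18105

T = 4/12 years.
Growth of 1 HKD over T: (1 + 0.0908)^(4/12) = 1.0293942.
CAD growth factor: (1 + 0.0996)^(4/12) = 1.032155.
Forward (HKD per CAD) = 5.538 × 1.0293942 / 1.032155 = 5.523187.
Quoted the other way: 1/5.523187 = 0.18105 CAD per HKD.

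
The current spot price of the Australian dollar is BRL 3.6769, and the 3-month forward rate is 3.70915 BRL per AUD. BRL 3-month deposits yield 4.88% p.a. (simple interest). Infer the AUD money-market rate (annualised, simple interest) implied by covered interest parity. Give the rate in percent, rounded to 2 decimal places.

1.36%

T = 3/12 years.
F/S = 3.70915/3.6769 = 1.0087710 = (growth of BRL) / (growth of AUD).
The BRL side grows by 1 + 0.0488×3/12 = 1.012200.
Hence g_AUD = 1.0033992.
(1.0033992 − 1)/T = 0.013597, i.e. 1.36%.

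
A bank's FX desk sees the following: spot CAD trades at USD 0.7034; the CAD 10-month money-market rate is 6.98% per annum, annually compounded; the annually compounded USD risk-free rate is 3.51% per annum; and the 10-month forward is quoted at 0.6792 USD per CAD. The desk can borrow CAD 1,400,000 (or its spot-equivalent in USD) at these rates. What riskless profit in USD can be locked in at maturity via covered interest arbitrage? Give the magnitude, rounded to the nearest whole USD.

USD 7,605

T = 10/12 years.
Keep in CAD, deliver into the forward: 1,400,000·1.05783718·0.6792 = USD 1,005,876.22.
Swap to USD now, deposit: 1,400,000·0.7034·1.02916559 = USD 1,013,481.11.
The quoted forward undervalues CAD, so borrow CAD, convert to USD at spot, deposit the USD at 3.51%, and buy CAD forward at 0.6792 to cover the loan.
Profit = 1,013,481.11 − 1,005,876.22 = USD 7,605.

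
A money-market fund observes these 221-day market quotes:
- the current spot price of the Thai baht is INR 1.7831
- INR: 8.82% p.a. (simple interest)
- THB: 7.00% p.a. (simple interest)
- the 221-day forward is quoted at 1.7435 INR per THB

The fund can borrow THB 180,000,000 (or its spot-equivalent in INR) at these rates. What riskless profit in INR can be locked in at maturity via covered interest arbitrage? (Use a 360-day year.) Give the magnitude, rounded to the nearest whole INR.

INR 11,020,298

T = 221/360 years.
Invest the THB and cover forward: 180,000,000 × 1.04297222222 × 1.7435 = INR 327,315,972.50.
Convert at spot and invest in INR: 180,000,000 × 1.7831 × 1.054145 = INR 338,336,270.91.
The quoted forward undervalues THB, so borrow THB, convert to INR at spot, deposit the INR at 8.82%, and buy THB forward at 1.7435 to cover the loan.
Arbitrage profit = |327,315,972.50 − 338,336,270.91| = INR 11,020,298.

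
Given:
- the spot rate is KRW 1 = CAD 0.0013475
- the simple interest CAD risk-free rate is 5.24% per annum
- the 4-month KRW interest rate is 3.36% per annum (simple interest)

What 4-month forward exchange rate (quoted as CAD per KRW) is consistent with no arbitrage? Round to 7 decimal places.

T = 4/12 years.
Growth of 1 CAD over T: 1 + 0.0524×4/12 = 1.0174667.
Growth of 1 KRW over T: 1 + 0.0336×4/12 = 1.011200.
CIP: F = S · (grow CAD)/(grow KRW) = 0.0013475 × 1.0174667/1.011200 = 0.001355851 CAD per KRW.

0.0013559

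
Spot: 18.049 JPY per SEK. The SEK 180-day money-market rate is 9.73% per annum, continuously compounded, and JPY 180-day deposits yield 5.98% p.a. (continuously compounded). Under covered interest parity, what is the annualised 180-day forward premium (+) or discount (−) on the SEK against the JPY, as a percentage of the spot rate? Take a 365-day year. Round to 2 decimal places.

-3.72%

T = 180/365 years.
CIP forward (JPY per SEK) = 18.049 × 1.0299296/1.0491534 = 17.718285.
Annualised premium = (F − S)/S × (1/T) = (17.718285 − 18.049)/18.049 ÷ (180/365) = -3.72%.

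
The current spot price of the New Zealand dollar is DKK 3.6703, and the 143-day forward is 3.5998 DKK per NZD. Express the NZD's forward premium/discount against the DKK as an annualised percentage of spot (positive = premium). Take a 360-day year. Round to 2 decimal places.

T = 143/360 years.
NZD trades forward at -1.92082% vs spot over the period.
Per annum: -0.0192082 / (143/360) = -0.048356 = -4.84%.

-4.84%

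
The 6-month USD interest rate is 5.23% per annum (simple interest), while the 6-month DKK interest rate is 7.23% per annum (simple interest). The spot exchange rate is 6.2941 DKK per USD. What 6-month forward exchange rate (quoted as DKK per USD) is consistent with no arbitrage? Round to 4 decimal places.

6.3554

T = 6/12 years.
Growth of 1 DKK over T: 1 + 0.0723×6/12 = 1.036150.
USD accumulates by 1 + 0.0523×6/12 = 1.026150.
Forward (DKK per USD) = 6.2941 × 1.036150 / 1.026150 = 6.355437.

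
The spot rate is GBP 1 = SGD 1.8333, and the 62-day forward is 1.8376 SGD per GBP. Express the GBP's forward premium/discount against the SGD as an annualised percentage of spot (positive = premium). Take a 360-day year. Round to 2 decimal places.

+1.36%

T = 62/360 years.
GBP trades forward at +0.23455% vs spot over the period.
Per annum: 0.0023455 / (62/360) = 0.013619 = 1.36%.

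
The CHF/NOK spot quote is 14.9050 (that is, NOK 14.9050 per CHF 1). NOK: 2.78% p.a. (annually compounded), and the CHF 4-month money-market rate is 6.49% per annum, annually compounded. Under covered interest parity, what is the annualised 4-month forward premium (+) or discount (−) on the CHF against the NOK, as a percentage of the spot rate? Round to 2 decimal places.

T = 4/12 years.
No-arbitrage forward: 14.905 × 1.0091821 / 1.0211815 = 14.7298587 NOK/CHF.
Annualised premium = (F − S)/S × (1/T) = (14.7298587 − 14.905)/14.905 ÷ (4/12) = -3.53%.

-3.53%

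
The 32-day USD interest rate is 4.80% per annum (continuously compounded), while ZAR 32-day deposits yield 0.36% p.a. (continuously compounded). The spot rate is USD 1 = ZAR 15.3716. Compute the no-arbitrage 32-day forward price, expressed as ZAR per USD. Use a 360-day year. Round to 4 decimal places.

T = 32/360 years.
ZAR accumulates by e^(0.0036×32/360) = 1.00032005.
USD accumulates by e^(0.0480×32/360) = 1.00427578.
So F = 15.3716 × 1.00032005 / 1.00427578 = 15.311053 (ZAR/USD).

15.3111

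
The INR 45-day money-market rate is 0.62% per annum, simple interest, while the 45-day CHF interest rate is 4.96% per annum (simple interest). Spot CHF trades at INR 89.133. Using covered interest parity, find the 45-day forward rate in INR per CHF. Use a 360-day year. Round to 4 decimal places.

T = 45/360 years.
INR growth factor: 1 + 0.0062×45/360 = 1.000775.
CHF growth factor: 1 + 0.0496×45/360 = 1.006200.
So F = 89.133 × 1.000775 / 1.006200 = 88.652433 (INR/CHF).

88.6524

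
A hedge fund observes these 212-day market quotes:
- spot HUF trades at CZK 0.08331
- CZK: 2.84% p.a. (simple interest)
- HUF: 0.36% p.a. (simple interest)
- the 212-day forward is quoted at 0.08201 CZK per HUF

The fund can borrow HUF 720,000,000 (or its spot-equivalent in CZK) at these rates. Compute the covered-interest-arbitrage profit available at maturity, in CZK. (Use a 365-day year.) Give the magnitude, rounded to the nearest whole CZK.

CZK 1,801,978

T = 212/365 years.
Invest the HUF and cover forward: 720,000,000 × 1.0020909589 × 0.08201 = CZK 59,170,665.27.
Convert at spot and invest in CZK: 720,000,000 × 0.08331 × 1.0164953425 = CZK 60,972,643.43.
The quoted forward undervalues HUF, so borrow HUF, convert to CZK at spot, deposit the CZK at 2.84%, and buy HUF forward at 0.08201 to cover the loan.
Arbitrage profit = |59,170,665.27 − 60,972,643.43| = CZK 1,801,978.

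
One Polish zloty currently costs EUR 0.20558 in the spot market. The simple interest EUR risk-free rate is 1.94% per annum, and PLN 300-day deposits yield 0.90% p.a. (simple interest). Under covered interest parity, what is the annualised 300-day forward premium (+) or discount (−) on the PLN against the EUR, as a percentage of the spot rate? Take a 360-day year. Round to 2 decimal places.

+1.03%

T = 300/360 years.
CIP forward (EUR per PLN) = 0.20558 × 1.0161667/1.007500 = 0.20734844.
Annualised premium = (F − S)/S × (1/T) = (0.20734844 − 0.20558)/0.20558 ÷ (300/360) = 1.03%.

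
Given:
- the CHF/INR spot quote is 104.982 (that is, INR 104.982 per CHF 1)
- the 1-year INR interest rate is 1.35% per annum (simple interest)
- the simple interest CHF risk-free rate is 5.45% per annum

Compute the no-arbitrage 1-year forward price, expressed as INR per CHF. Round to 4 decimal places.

100.9002

T = 1 year.
INR growth factor: 1 + 0.0135×1 = 1.013500.
Growth of 1 CHF over T: 1 + 0.0545×1 = 1.054500.
So F = 104.982 × 1.013500 / 1.054500 = 100.900196 (INR/CHF).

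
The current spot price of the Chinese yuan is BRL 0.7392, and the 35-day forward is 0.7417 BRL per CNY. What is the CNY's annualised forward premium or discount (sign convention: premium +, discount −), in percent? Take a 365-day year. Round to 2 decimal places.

T = 35/365 years.
Period premium: (0.7417 − 0.7392)/0.7392 = 0.0033820.
Annualise by dividing by T: 0.0033820 / (35/365) = 0.035269 → 3.53%.

+3.53%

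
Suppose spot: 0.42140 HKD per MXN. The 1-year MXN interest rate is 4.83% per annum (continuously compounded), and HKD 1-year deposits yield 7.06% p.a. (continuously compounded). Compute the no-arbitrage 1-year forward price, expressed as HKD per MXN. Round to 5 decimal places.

0.43090

T = 1 year.
Growth of 1 HKD over T: e^(0.0706×1) = 1.0731519.
Growth of 1 MXN over T: e^(0.0483×1) = 1.0494855.
CIP: F = S · (grow HKD)/(grow MXN) = 0.4214 × 1.0731519/1.0494855 = 0.4309028 HKD per MXN.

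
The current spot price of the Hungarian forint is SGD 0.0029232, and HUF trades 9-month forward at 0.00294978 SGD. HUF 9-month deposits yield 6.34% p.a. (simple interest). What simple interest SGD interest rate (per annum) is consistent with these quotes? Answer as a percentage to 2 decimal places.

T = 9/12 years.
F/S = 0.00294978/0.0029232 = 1.0090928 = (growth of SGD) / (growth of HUF).
HUF growth factor: 1 + 0.0634×9/12 = 1.047550.
Hence g_SGD = 1.0570752.
r = (1.0570752 − 1)/(9/12) = 0.076100 → 7.61%.

7.61%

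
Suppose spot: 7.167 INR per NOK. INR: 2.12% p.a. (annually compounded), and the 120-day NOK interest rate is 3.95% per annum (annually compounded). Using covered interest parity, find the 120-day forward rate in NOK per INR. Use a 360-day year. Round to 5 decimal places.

T = 120/360 years.
INR growth factor: (1 + 0.0212)^(120/360) = 1.0070173.
Growth of 1 NOK over T: (1 + 0.0395)^(120/360) = 1.012997.
CIP: F = S · (grow INR)/(grow NOK) = 7.167 × 1.0070173/1.012997 = 7.124693 INR per NOK.
Invert for NOK per INR: 1 / 7.124693 = 0.14036.

0.14036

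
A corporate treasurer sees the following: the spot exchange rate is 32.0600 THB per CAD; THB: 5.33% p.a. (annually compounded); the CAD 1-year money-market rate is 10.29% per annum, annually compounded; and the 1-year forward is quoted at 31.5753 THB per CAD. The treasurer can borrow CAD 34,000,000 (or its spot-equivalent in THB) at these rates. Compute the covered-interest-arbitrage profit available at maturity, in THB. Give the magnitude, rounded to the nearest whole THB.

T = 1 year.
Keep in CAD, deliver into the forward: 34,000,000·1.102900·31.5753 = THB 1,184,029,544.58.
Swap to THB now, deposit: 34,000,000·32.0600·1.053300 = THB 1,148,139,132.00.
The quoted forward overvalues CAD, so borrow THB, buy CAD at spot, deposit the CAD at 10.29%, and sell the proceeds forward at 31.5753.
Profit = 1,184,029,544.58 − 1,148,139,132.00 = THB 35,890,413.

THB 35,890,413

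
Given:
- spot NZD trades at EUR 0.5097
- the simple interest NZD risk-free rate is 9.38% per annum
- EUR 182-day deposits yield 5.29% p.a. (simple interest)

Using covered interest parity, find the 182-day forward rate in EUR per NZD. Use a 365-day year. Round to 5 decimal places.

0.49977

T = 182/365 years.
EUR accumulates by 1 + 0.0529×182/365 = 1.0263775.
NZD accumulates by 1 + 0.0938×182/365 = 1.0467715.
CIP: F = S · (grow EUR)/(grow NZD) = 0.5097 × 1.0263775/1.0467715 = 0.4997696 EUR per NZD.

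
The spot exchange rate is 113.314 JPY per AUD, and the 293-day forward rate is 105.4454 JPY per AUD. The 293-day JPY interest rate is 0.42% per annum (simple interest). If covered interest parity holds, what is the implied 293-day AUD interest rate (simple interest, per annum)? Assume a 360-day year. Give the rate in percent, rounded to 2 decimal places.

9.62%

T = 293/360 years.
By CIP, F/S equals the JPY-to-AUD growth ratio: 105.4454/113.314 = 0.9305593.
The JPY side grows by 1 + 0.0042×293/360 = 1.0034183.
That pins the AUD growth at 1.0782959.
(1.0782959 − 1)/T = 0.096200, i.e. 9.62%.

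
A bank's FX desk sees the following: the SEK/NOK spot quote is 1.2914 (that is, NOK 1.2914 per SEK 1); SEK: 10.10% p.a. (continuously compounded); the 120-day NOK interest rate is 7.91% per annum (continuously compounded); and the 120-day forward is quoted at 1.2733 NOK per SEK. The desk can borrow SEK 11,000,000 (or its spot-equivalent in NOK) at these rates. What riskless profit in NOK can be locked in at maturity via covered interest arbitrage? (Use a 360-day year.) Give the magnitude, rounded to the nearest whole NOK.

NOK 99,058

T = 120/360 years.
Invest the SEK and cover forward: 11,000,000 × 1.0342398027 × 1.2733 = NOK 14,485,872.95.
Convert at spot and invest in NOK: 11,000,000 × 1.2914 × 1.0267173425 = NOK 14,584,930.54.
The quoted forward undervalues SEK, so borrow SEK, convert to NOK at spot, deposit the NOK at 7.91%, and buy SEK forward at 1.2733 to cover the loan.
Profit = 14,584,930.54 − 14,485,872.95 = NOK 99,058.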